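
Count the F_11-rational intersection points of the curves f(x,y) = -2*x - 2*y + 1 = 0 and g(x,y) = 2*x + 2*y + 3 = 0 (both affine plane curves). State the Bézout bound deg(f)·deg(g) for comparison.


Common zeros: ∅; count = 0; Bézout bound = 1.

deg(f) = 1, deg(g) = 1, so Bézout bound = 1.
Scan x ∈ F_11. For each x, list the y ∈ F_11 with f(x, y) ≡ 0 and those with g(x, y) ≡ 0 (mod 11); the common zeros in that column are the intersection.
  x = 0: f ≡ 0 at y ∈ {6}; g ≡ 0 at y ∈ {4}; common: ∅.
  x = 1: f ≡ 0 at y ∈ {5}; g ≡ 0 at y ∈ {3}; common: ∅.
  x = 2: f ≡ 0 at y ∈ {4}; g ≡ 0 at y ∈ {2}; common: ∅.
  x = 3: f ≡ 0 at y ∈ {3}; g ≡ 0 at y ∈ {1}; common: ∅.
  x = 4: f ≡ 0 at y ∈ {2}; g ≡ 0 at y ∈ {0}; common: ∅.
  x = 5: f ≡ 0 at y ∈ {1}; g ≡ 0 at y ∈ {10}; common: ∅.
  x = 6: f ≡ 0 at y ∈ {0}; g ≡ 0 at y ∈ {9}; common: ∅.
  x = 7: f ≡ 0 at y ∈ {10}; g ≡ 0 at y ∈ {8}; common: ∅.
  x = 8: f ≡ 0 at y ∈ {9}; g ≡ 0 at y ∈ {7}; common: ∅.
  x = 9: f ≡ 0 at y ∈ {8}; g ≡ 0 at y ∈ {6}; common: ∅.
  x = 10: f ≡ 0 at y ∈ {7}; g ≡ 0 at y ∈ {5}; common: ∅.
Collecting: common zeros = ∅, so the count is 0.
Comparison with the Bézout bound: 0 ≤ 1 = deg(f)·deg(g), as expected for curves with no common component (the affine F_11-count falls short of the bound because intersections may lie at infinity, over extension fields, or carry multiplicity).


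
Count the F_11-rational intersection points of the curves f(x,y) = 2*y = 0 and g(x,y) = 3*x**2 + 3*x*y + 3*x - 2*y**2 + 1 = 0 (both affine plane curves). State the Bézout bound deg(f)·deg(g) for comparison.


Common zeros: ∅; count = 0; Bézout bound = 2.

deg(f) = 1, deg(g) = 2, so Bézout bound = 2.
Scan x ∈ F_11. For each x, list the y ∈ F_11 with f(x, y) ≡ 0 and those with g(x, y) ≡ 0 (mod 11); the common zeros in that column are the intersection.
  x = 0: f ≡ 0 at y ∈ {0}; g ≡ 0 at y ∈ ∅; common: ∅.
  x = 1: f ≡ 0 at y ∈ {0}; g ≡ 0 at y ∈ ∅; common: ∅.
  x = 2: f ≡ 0 at y ∈ {0}; g ≡ 0 at y ∈ {4, 10}; common: ∅.
  x = 3: f ≡ 0 at y ∈ {0}; g ≡ 0 at y ∈ {1, 9}; common: ∅.
  x = 4: f ≡ 0 at y ∈ {0}; g ≡ 0 at y ∈ {2, 4}; common: ∅.
  x = 5: f ≡ 0 at y ∈ {0}; g ≡ 0 at y ∈ ∅; common: ∅.
  x = 6: f ≡ 0 at y ∈ {0}; g ≡ 0 at y ∈ {1, 8}; common: ∅.
  x = 7: f ≡ 0 at y ∈ {0}; g ≡ 0 at y ∈ {8}; common: ∅.
  x = 8: f ≡ 0 at y ∈ {0}; g ≡ 0 at y ∈ ∅; common: ∅.
  x = 9: f ≡ 0 at y ∈ {0}; g ≡ 0 at y ∈ {9, 10}; common: ∅.
  x = 10: f ≡ 0 at y ∈ {0}; g ≡ 0 at y ∈ ∅; common: ∅.
Collecting: common zeros = ∅, so the count is 0.
Comparison with the Bézout bound: 0 ≤ 2 = deg(f)·deg(g), as expected for curves with no common component (the affine F_11-count falls short of the bound because intersections may lie at infinity, over extension fields, or carry multiplicity).


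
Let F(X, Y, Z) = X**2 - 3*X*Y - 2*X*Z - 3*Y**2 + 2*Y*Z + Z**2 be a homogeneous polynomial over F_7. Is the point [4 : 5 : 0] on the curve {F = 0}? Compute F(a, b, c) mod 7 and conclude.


F(4,5,0) ≡ 0 (mod 7); P is on the curve.

Evaluate F(4, 5, 0) term-by-term (mod 7).
  X**2 ↦ 1·16·1·1 = 16
  -3*X*Y ↦ -3·4·5·1 = -60
  -2*X*Z ↦ -2·4·1·0 = 0
  -3*Y**2 ↦ -3·1·25·1 = -75
  2*Y*Z ↦ 2·1·5·0 = 0
  Z**2 ↦ 1·1·1·0 = 0
Sum: F(4, 5, 0) = (16) + (-60) + (0) + (-75) + (0) + (0) = -119.
Reducing mod 7: -119 ≡ 0 (mod 7).
Since F(a, b, c) ≡ 0 (mod 7), P lies on the curve.


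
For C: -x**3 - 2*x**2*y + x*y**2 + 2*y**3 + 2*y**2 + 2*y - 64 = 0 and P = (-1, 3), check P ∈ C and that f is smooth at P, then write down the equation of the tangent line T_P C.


Tangent line at P: 18*x + 60*y - 162 = 0.

Step 1: f(-1, 3) = 0, so P lies on C.
Step 2: partial derivatives
  f_x(x, y) = -3*x**2 - 4*x*y + y**2, f_y(x, y) = -2*x**2 + 2*x*y + 6*y**2 + 4*y + 2.
  f_x(P) = 18, f_y(P) = 60 (gradient nonzero, so P is smooth).
Step 3: tangent line at P: 18·(x − -1) + 60·(y − 3) = 0.
Expanding: 18*x + 60*y - 162 = 0.


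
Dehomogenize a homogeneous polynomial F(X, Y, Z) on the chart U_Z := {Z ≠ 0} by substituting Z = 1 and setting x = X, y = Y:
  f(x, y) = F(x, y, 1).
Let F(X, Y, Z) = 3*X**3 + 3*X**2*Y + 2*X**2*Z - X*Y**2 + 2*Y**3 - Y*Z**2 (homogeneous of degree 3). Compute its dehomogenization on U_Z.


f(x, y) = 3*x**3 + 3*x**2*y + 2*x**2 - x*y**2 + 2*y**3 - y

On U_Z we set Z = 1. Each monomial c·X^i·Y^j·Z^k in F becomes c·x^i·y^j·1^k = c·x^i·y^j.
Substituting Z = 1: F(X, Y, 1) = 3*x**3 + 3*x**2*y + 2*x**2 - x*y**2 + 2*y**3 - y.
Note: deg(f) ≤ deg(F) = 3; strict inequality happens when F is divisible by Z (lost terms).


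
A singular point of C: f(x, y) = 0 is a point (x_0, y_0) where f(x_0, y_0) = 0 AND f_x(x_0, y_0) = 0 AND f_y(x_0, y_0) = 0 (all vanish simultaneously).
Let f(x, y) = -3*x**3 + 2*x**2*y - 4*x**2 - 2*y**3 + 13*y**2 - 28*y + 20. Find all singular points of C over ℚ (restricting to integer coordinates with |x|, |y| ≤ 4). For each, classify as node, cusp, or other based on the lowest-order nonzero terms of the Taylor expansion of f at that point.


Singular points: {(0, 2)}; classification: cusp.

Compute partial derivatives:
  f_x = -9*x**2 + 4*x*y - 8*x.
  f_y = 2*x**2 - 6*y**2 + 26*y - 28.
Scan x_0 ∈ {−4, ..., 4}. For each x_0, f_y(x_0, y) is a polynomial in y; find its integer roots y ∈ {−4, ..., 4}, then test f_x and f at those candidates.
  x = -4: f_y(-4, y) = -6*y**2 + 26*y + 4; no integer root y with |y| ≤ 4.
  x = -3: f_y(-3, y) = -6*y**2 + 26*y - 10; no integer root y with |y| ≤ 4.
  x = -2: f_y(-2, y) = -6*y**2 + 26*y - 20; vanishes at y ∈ {1}. (-2, 1): f_x = -28 ≠ 0.
  x = -1: f_y(-1, y) = -6*y**2 + 26*y - 26; no integer root y with |y| ≤ 4.
  x = 0: f_y(0, y) = -6*y**2 + 26*y - 28; vanishes at y ∈ {2}. (0, 2): f_x = 0, f = 0 — SINGULAR.
  x = 1: f_y(1, y) = -6*y**2 + 26*y - 26; no integer root y with |y| ≤ 4.
  x = 2: f_y(2, y) = -6*y**2 + 26*y - 20; vanishes at y ∈ {1}. (2, 1): f_x = -44 ≠ 0.
  x = 3: f_y(3, y) = -6*y**2 + 26*y - 10; no integer root y with |y| ≤ 4.
  x = 4: f_y(4, y) = -6*y**2 + 26*y + 4; no integer root y with |y| ≤ 4.
Only singular point on the grid: (0, 2).
Classify: substitute x = 0 + u, y = 2 + v and expand: f = -3*u**3 + 2*u**2*v - 2*v**3 + v**2.
No constant or linear terms (consistent with a singular point). Quadratic part: v**2. Cubic part: -3*u**3 + 2*u**2*v - 2*v**3.
The quadratic part v**2 is a perfect square, so there is a single (double) tangent line v = 0, i.e. y = 2. Restricting the cubic part to that line (v = 0) leaves -3*u**3 ≠ 0, so f is not divisible by v and the branch is v² ≈ 3*u**3 to lowest order — this is a cusp.
Classification: cusp.


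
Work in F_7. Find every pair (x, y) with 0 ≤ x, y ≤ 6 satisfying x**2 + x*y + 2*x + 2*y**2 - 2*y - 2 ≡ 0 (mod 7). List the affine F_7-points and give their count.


Affine F_7-points: {(1, 2), (2, 2), (2, 5), (3, 4), (3, 6), (5, 4), (5, 5)}; count = 7.

For each of the 49 pairs (x, y) ∈ F_7², evaluate f(x, y) mod 7. Record the zeros.
  x = 0: [0↦5, 1↦5, 2↦2, 3↦3, 4↦1, 5↦3, 6↦2]  zeros at y ∈ ∅
  x = 1: [0↦1, 1↦2, 2↦0, 3↦2, 4↦1, 5↦4, 6↦4]  zeros at y ∈ {2}
  x = 2: [0↦6, 1↦1, 2↦0, 3↦3, 4↦3, 5↦0, 6↦1]  zeros at y ∈ {2, 5}
  x = 3: [0↦6, 1↦2, 2↦2, 3↦6, 4↦0, 5↦5, 6↦0]  zeros at y ∈ {4, 6}
  x = 4: [0↦1, 1↦5, 2↦6, 3↦4, 4↦6, 5↦5, 6↦1]  zeros at y ∈ ∅
  x = 5: [0↦5, 1↦3, 2↦5, 3↦4, 4↦0, 5↦0, 6↦4]  zeros at y ∈ {4, 5}
  x = 6: [0↦4, 1↦3, 2↦6, 3↦6, 4↦3, 5↦4, 6↦2]  zeros at y ∈ ∅
Collecting zeros: affine points = {(1, 2), (2, 2), (2, 5), (3, 4), (3, 6), (5, 4), (5, 5)}.
Total count |C(F_7)_aff| = 7.


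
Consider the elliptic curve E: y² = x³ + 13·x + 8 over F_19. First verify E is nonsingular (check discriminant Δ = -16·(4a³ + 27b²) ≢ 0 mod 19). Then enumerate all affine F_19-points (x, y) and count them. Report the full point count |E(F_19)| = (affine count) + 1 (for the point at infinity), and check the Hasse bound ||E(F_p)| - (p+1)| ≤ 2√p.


Affine points = {(2, 2), (2, 17), (3, 6), (3, 13), (6, 6), (6, 13), (7, 9), (7, 10), (8, 4), (8, 15), (10, 6), (10, 13), (11, 0), (12, 7), (12, 12), (15, 5), (15, 14)}; affine count = 17; |E(F_19)| = 18.

Discriminant check: Δ ∝ 4a³ + 27b² = 4·13³ + 27·8² = 4·2197 + 27·64 ≡ 9 (mod 19). Nonzero ⇒ E is nonsingular.
For each x ∈ F_19, compute rhs = x³ + 13·x + 8 mod 19, then count y ∈ F_19 with y² ≡ rhs.
  x = 0: rhs = 8, matching y values: none (0 points).
  x = 1: rhs = 3, matching y values: none (0 points).
  x = 2: rhs = 4, matching y values: 2, 17 (2 points).
  x = 3: rhs = 17, matching y values: 6, 13 (2 points).
  x = 4: rhs = 10, matching y values: none (0 points).
  x = 5: rhs = 8, matching y values: none (0 points).
  x = 6: rhs = 17, matching y values: 6, 13 (2 points).
  x = 7: rhs = 5, matching y values: 9, 10 (2 points).
  x = 8: rhs = 16, matching y values: 4, 15 (2 points).
  x = 9: rhs = 18, matching y values: none (0 points).
  x = 10: rhs = 17, matching y values: 6, 13 (2 points).
  x = 11: rhs = 0, matching y values: 0 (1 points).
  x = 12: rhs = 11, matching y values: 7, 12 (2 points).
  x = 13: rhs = 18, matching y values: none (0 points).
  x = 14: rhs = 8, matching y values: none (0 points).
  x = 15: rhs = 6, matching y values: 5, 14 (2 points).
  x = 16: rhs = 18, matching y values: none (0 points).
  x = 17: rhs = 12, matching y values: none (0 points).
  x = 18: rhs = 13, matching y values: none (0 points).
Total affine count: 17.
Full point count |E(F_19)| = 17 + 1 = 18.
Hasse bound: |18 − (19+1)| = |-2| = 2 ≤ 2√19 ≈ 8.7178 ✓.


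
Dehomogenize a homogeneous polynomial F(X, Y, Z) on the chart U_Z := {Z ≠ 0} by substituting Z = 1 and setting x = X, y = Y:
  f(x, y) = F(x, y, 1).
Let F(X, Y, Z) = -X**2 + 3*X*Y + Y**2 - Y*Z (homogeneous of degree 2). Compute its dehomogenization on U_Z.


f(x, y) = -x**2 + 3*x*y + y**2 - y

On U_Z we set Z = 1. Each monomial c·X^i·Y^j·Z^k in F becomes c·x^i·y^j·1^k = c·x^i·y^j.
Substituting Z = 1: F(X, Y, 1) = -x**2 + 3*x*y + y**2 - y.
Note: deg(f) ≤ deg(F) = 2; strict inequality happens when F is divisible by Z (lost terms).


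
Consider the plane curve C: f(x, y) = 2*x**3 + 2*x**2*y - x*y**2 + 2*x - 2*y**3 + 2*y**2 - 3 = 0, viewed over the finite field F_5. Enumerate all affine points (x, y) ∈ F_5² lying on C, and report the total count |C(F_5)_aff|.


Affine F_5-points: {(3, 4)}; count = 1.

For each of the 25 pairs (x, y) ∈ F_5², evaluate f(x, y) mod 5. Record the zeros.
  x = 0: [0↦2, 1↦2, 2↦4, 3↦1, 4↦1]  zeros at y ∈ ∅
  x = 1: [0↦1, 1↦2, 2↦3, 3↦2, 4↦2]  zeros at y ∈ ∅
  x = 2: [0↦2, 1↦3, 2↦2, 3↦2, 4↦1]  zeros at y ∈ ∅
  x = 3: [0↦2, 1↦2, 2↦3, 3↦3, 4↦0]  zeros at y ∈ {4}
  x = 4: [0↦3, 1↦1, 2↦3, 3↦2, 4↦1]  zeros at y ∈ ∅
Collecting zeros: affine points = {(3, 4)}.
Total count |C(F_5)_aff| = 1.


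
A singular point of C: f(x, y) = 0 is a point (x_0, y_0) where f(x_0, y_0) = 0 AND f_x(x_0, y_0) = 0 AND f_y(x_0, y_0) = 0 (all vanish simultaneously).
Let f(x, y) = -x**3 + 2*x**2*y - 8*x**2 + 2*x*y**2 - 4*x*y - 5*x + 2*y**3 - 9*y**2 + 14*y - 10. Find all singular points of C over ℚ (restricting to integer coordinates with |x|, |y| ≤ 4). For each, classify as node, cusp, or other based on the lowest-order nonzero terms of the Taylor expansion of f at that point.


Singular points: {(-1, 2)}; classification: node.

Compute partial derivatives:
  f_x = -3*x**2 + 4*x*y - 16*x + 2*y**2 - 4*y - 5.
  f_y = 2*x**2 + 4*x*y - 4*x + 6*y**2 - 18*y + 14.
Scan x_0 ∈ {−4, ..., 4}. For each x_0, f_y(x_0, y) is a polynomial in y; find its integer roots y ∈ {−4, ..., 4}, then test f_x and f at those candidates.
  x = -4: f_y(-4, y) = 6*y**2 - 34*y + 62; no integer root y with |y| ≤ 4.
  x = -3: f_y(-3, y) = 6*y**2 - 30*y + 44; no integer root y with |y| ≤ 4.
  x = -2: f_y(-2, y) = 6*y**2 - 26*y + 30; no integer root y with |y| ≤ 4.
  x = -1: f_y(-1, y) = 6*y**2 - 22*y + 20; vanishes at y ∈ {2}. (-1, 2): f_x = 0, f = 0 — SINGULAR.
  x = 0: f_y(0, y) = 6*y**2 - 18*y + 14; no integer root y with |y| ≤ 4.
  x = 1: f_y(1, y) = 6*y**2 - 14*y + 12; no integer root y with |y| ≤ 4.
  x = 2: f_y(2, y) = 6*y**2 - 10*y + 14; no integer root y with |y| ≤ 4.
  x = 3: f_y(3, y) = 6*y**2 - 6*y + 20; no integer root y with |y| ≤ 4.
  x = 4: f_y(4, y) = 6*y**2 - 2*y + 30; no integer root y with |y| ≤ 4.
Only singular point on the grid: (-1, 2).
Classify: substitute x = -1 + u, y = 2 + v and expand: f = -u**3 + 2*u**2*v - u**2 + 2*u*v**2 + 2*v**3 + v**2.
No constant or linear terms (consistent with a singular point). Quadratic part: -u**2 + v**2. Cubic part: -u**3 + 2*u**2*v + 2*u*v**2 + 2*v**3.
The quadratic part v**2 - u**2 = (v − u)(v + u) splits into two distinct linear factors, so there are two distinct tangent lines y − 2 = ±(x − -1) — this is a node (ordinary double point).
Classification: node.


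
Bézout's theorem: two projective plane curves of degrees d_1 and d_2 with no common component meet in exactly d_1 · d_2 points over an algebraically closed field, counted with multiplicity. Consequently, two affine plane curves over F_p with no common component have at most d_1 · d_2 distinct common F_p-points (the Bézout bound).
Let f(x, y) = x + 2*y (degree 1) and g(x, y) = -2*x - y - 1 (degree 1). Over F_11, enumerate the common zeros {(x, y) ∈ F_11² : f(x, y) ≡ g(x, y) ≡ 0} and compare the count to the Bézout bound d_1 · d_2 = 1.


Common zeros: {(3, 4)}; count = 1; Bézout bound = 1.

deg(f) = 1, deg(g) = 1, so Bézout bound = 1.
Scan x ∈ F_11. For each x, list the y ∈ F_11 with f(x, y) ≡ 0 and those with g(x, y) ≡ 0 (mod 11); the common zeros in that column are the intersection.
  x = 0: f ≡ 0 at y ∈ {0}; g ≡ 0 at y ∈ {10}; common: ∅.
  x = 1: f ≡ 0 at y ∈ {5}; g ≡ 0 at y ∈ {8}; common: ∅.
  x = 2: f ≡ 0 at y ∈ {10}; g ≡ 0 at y ∈ {6}; common: ∅.
  x = 3: f ≡ 0 at y ∈ {4}; g ≡ 0 at y ∈ {4}; common: {4}.
  x = 4: f ≡ 0 at y ∈ {9}; g ≡ 0 at y ∈ {2}; common: ∅.
  x = 5: f ≡ 0 at y ∈ {3}; g ≡ 0 at y ∈ {0}; common: ∅.
  x = 6: f ≡ 0 at y ∈ {8}; g ≡ 0 at y ∈ {9}; common: ∅.
  x = 7: f ≡ 0 at y ∈ {2}; g ≡ 0 at y ∈ {7}; common: ∅.
  x = 8: f ≡ 0 at y ∈ {7}; g ≡ 0 at y ∈ {5}; common: ∅.
  x = 9: f ≡ 0 at y ∈ {1}; g ≡ 0 at y ∈ {3}; common: ∅.
  x = 10: f ≡ 0 at y ∈ {6}; g ≡ 0 at y ∈ {1}; common: ∅.
Collecting: common zeros = {(3, 4)}, so the count is 1.
Comparison with the Bézout bound: 1 ≤ 1 = deg(f)·deg(g), as expected for curves with no common component (the bound is attained).


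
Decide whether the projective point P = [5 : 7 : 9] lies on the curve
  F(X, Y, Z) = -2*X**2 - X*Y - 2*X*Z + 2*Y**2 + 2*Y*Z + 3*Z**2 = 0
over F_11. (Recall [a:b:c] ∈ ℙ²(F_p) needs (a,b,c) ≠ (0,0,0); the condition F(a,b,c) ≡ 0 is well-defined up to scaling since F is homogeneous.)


F(5,7,9) ≡ 6 (mod 11); P is NOT on the curve.

Evaluate F(5, 7, 9) term-by-term (mod 11).
  -2*X**2 ↦ -2·25·1·1 = -50
  -X*Y ↦ -1·5·7·1 = -35
  -2*X*Z ↦ -2·5·1·9 = -90
  2*Y**2 ↦ 2·1·49·1 = 98
  2*Y*Z ↦ 2·1·7·9 = 126
  3*Z**2 ↦ 3·1·1·81 = 243
Sum: F(5, 7, 9) = (-50) + (-35) + (-90) + (98) + (126) + (243) = 292.
Reducing mod 11: 292 ≡ 6 (mod 11).
Since F(a, b, c) ≡ 6 ≠ 0 (mod 11), P does NOT lie on the curve.


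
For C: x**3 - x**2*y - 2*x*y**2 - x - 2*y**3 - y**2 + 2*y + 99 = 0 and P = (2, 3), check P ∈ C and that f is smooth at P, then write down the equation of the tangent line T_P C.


Tangent line at P: -19*x - 86*y + 296 = 0.

Step 1: f(2, 3) = 0, so P lies on C.
Step 2: partial derivatives
  f_x(x, y) = 3*x**2 - 2*x*y - 2*y**2 - 1, f_y(x, y) = -x**2 - 4*x*y - 6*y**2 - 2*y + 2.
  f_x(P) = -19, f_y(P) = -86 (gradient nonzero, so P is smooth).
Step 3: tangent line at P: -19·(x − 2) + -86·(y − 3) = 0.
Expanding: -19*x - 86*y + 296 = 0.


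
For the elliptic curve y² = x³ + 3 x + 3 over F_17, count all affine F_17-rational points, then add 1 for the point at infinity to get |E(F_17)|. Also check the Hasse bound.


Affine points = {(2, 0), (6, 4), (6, 13), (10, 8), (10, 9), (12, 4), (12, 13), (14, 1), (14, 16), (16, 4), (16, 13)}; affine count = 11; |E(F_17)| = 12.

Discriminant check: Δ ∝ 4a³ + 27b² = 4·3³ + 27·3² = 4·27 + 27·9 ≡ 11 (mod 17). Nonzero ⇒ E is nonsingular.
For each x ∈ F_17, compute rhs = x³ + 3·x + 3 mod 17, then count y ∈ F_17 with y² ≡ rhs.
  x = 0: rhs = 3, matching y values: none (0 points).
  x = 1: rhs = 7, matching y values: none (0 points).
  x = 2: rhs = 0, matching y values: 0 (1 points).
  x = 3: rhs = 5, matching y values: none (0 points).
  x = 4: rhs = 11, matching y values: none (0 points).
  x = 5: rhs = 7, matching y values: none (0 points).
  x = 6: rhs = 16, matching y values: 4, 13 (2 points).
  x = 7: rhs = 10, matching y values: none (0 points).
  x = 8: rhs = 12, matching y values: none (0 points).
  x = 9: rhs = 11, matching y values: none (0 points).
  x = 10: rhs = 13, matching y values: 8, 9 (2 points).
  x = 11: rhs = 7, matching y values: none (0 points).
  x = 12: rhs = 16, matching y values: 4, 13 (2 points).
  x = 13: rhs = 12, matching y values: none (0 points).
  x = 14: rhs = 1, matching y values: 1, 16 (2 points).
  x = 15: rhs = 6, matching y values: none (0 points).
  x = 16: rhs = 16, matching y values: 4, 13 (2 points).
Total affine count: 11.
Full point count |E(F_17)| = 11 + 1 = 12.
Hasse bound: |12 − (17+1)| = |-6| = 6 ≤ 2√17 ≈ 8.2462 ✓.


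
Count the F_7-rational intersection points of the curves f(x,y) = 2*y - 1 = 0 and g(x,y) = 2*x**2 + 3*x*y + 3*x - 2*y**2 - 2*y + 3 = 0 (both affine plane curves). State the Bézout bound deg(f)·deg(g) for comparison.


Common zeros: ∅; count = 0; Bézout bound = 2.

deg(f) = 1, deg(g) = 2, so Bézout bound = 2.
Scan x ∈ F_7. For each x, list the y ∈ F_7 with f(x, y) ≡ 0 and those with g(x, y) ≡ 0 (mod 7); the common zeros in that column are the intersection.
  x = 0: f ≡ 0 at y ∈ {4}; g ≡ 0 at y ∈ {3}; common: ∅.
  x = 1: f ≡ 0 at y ∈ {4}; g ≡ 0 at y ∈ {1, 3}; common: ∅.
  x = 2: f ≡ 0 at y ∈ {4}; g ≡ 0 at y ∈ ∅; common: ∅.
  x = 3: f ≡ 0 at y ∈ {4}; g ≡ 0 at y ∈ {1, 6}; common: ∅.
  x = 4: f ≡ 0 at y ∈ {4}; g ≡ 0 at y ∈ {6}; common: ∅.
  x = 5: f ≡ 0 at y ∈ {4}; g ≡ 0 at y ∈ ∅; common: ∅.
  x = 6: f ≡ 0 at y ∈ {4}; g ≡ 0 at y ∈ ∅; common: ∅.
Collecting: common zeros = ∅, so the count is 0.
Comparison with the Bézout bound: 0 ≤ 2 = deg(f)·deg(g), as expected for curves with no common component (the affine F_7-count falls short of the bound because intersections may lie at infinity, over extension fields, or carry multiplicity).


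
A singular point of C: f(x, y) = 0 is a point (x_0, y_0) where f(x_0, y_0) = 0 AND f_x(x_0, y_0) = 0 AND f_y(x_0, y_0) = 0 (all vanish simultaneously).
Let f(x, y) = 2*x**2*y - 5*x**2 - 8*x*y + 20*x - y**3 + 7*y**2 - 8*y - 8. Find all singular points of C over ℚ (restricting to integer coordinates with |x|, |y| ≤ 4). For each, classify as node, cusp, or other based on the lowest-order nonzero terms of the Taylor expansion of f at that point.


Singular points: {(2, 2)}; classification: node.

Compute partial derivatives:
  f_x = 4*x*y - 10*x - 8*y + 20.
  f_y = 2*x**2 - 8*x - 3*y**2 + 14*y - 8.
Scan x_0 ∈ {−4, ..., 4}. For each x_0, f_y(x_0, y) is a polynomial in y; find its integer roots y ∈ {−4, ..., 4}, then test f_x and f at those candidates.
  x = -4: f_y(-4, y) = -3*y**2 + 14*y + 56; no integer root y with |y| ≤ 4.
  x = -3: f_y(-3, y) = -3*y**2 + 14*y + 34; no integer root y with |y| ≤ 4.
  x = -2: f_y(-2, y) = -3*y**2 + 14*y + 16; no integer root y with |y| ≤ 4.
  x = -1: f_y(-1, y) = -3*y**2 + 14*y + 2; no integer root y with |y| ≤ 4.
  x = 0: f_y(0, y) = -3*y**2 + 14*y - 8; vanishes at y ∈ {4}. (0, 4): f_x = -12 ≠ 0.
  x = 1: f_y(1, y) = -3*y**2 + 14*y - 14; no integer root y with |y| ≤ 4.
  x = 2: f_y(2, y) = -3*y**2 + 14*y - 16; vanishes at y ∈ {2}. (2, 2): f_x = 0, f = 0 — SINGULAR.
  x = 3: f_y(3, y) = -3*y**2 + 14*y - 14; no integer root y with |y| ≤ 4.
  x = 4: f_y(4, y) = -3*y**2 + 14*y - 8; vanishes at y ∈ {4}. (4, 4): f_x = 12 ≠ 0.
Only singular point on the grid: (2, 2).
Classify: substitute x = 2 + u, y = 2 + v and expand: f = 2*u**2*v - u**2 - v**3 + v**2.
No constant or linear terms (consistent with a singular point). Quadratic part: -u**2 + v**2. Cubic part: 2*u**2*v - v**3.
The quadratic part v**2 - u**2 = (v − u)(v + u) splits into two distinct linear factors, so there are two distinct tangent lines y − 2 = ±(x − 2) — this is a node (ordinary double point).
Classification: node.


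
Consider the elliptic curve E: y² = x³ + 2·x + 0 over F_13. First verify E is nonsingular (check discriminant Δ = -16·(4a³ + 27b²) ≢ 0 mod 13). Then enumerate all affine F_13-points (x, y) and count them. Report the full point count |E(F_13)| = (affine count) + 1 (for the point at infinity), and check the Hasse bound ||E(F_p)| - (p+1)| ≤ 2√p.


Affine points = {(0, 0), (1, 4), (1, 9), (2, 5), (2, 8), (11, 1), (11, 12), (12, 6), (12, 7)}; affine count = 9; |E(F_13)| = 10.

Discriminant check: Δ ∝ 4a³ + 27b² = 4·2³ + 27·0² = 4·8 + 27·0 ≡ 6 (mod 13). Nonzero ⇒ E is nonsingular.
For each x ∈ F_13, compute rhs = x³ + 2·x + 0 mod 13, then count y ∈ F_13 with y² ≡ rhs.
  x = 0: rhs = 0, matching y values: 0 (1 points).
  x = 1: rhs = 3, matching y values: 4, 9 (2 points).
  x = 2: rhs = 12, matching y values: 5, 8 (2 points).
  x = 3: rhs = 7, matching y values: none (0 points).
  x = 4: rhs = 7, matching y values: none (0 points).
  x = 5: rhs = 5, matching y values: none (0 points).
  x = 6: rhs = 7, matching y values: none (0 points).
  x = 7: rhs = 6, matching y values: none (0 points).
  x = 8: rhs = 8, matching y values: none (0 points).
  x = 9: rhs = 6, matching y values: none (0 points).
  x = 10: rhs = 6, matching y values: none (0 points).
  x = 11: rhs = 1, matching y values: 1, 12 (2 points).
  x = 12: rhs = 10, matching y values: 6, 7 (2 points).
Total affine count: 9.
Full point count |E(F_13)| = 9 + 1 = 10.
Hasse bound: |10 − (13+1)| = |-4| = 4 ≤ 2√13 ≈ 7.2111 ✓.


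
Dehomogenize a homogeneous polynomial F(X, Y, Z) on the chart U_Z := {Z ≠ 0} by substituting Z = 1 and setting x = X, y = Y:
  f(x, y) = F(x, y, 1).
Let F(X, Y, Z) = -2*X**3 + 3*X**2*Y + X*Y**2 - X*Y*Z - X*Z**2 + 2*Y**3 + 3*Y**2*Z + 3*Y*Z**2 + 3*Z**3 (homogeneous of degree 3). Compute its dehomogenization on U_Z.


f(x, y) = -2*x**3 + 3*x**2*y + x*y**2 - x*y - x + 2*y**3 + 3*y**2 + 3*y + 3

On U_Z we set Z = 1. Each monomial c·X^i·Y^j·Z^k in F becomes c·x^i·y^j·1^k = c·x^i·y^j.
Substituting Z = 1: F(X, Y, 1) = -2*x**3 + 3*x**2*y + x*y**2 - x*y - x + 2*y**3 + 3*y**2 + 3*y + 3.
Note: deg(f) ≤ deg(F) = 3; strict inequality happens when F is divisible by Z (lost terms).


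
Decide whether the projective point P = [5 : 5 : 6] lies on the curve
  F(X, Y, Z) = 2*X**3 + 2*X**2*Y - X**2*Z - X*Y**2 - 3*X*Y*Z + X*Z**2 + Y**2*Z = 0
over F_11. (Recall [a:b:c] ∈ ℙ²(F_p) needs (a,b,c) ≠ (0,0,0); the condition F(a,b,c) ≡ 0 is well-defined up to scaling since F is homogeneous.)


F(5,5,6) ≡ 6 (mod 11); P is NOT on the curve.

Evaluate F(5, 5, 6) term-by-term (mod 11).
  2*X**3 ↦ 2·125·1·1 = 250
  2*X**2*Y ↦ 2·25·5·1 = 250
  -X**2*Z ↦ -1·25·1·6 = -150
  -X*Y**2 ↦ -1·5·25·1 = -125
  -3*X*Y*Z ↦ -3·5·5·6 = -450
  X*Z**2 ↦ 1·5·1·36 = 180
  Y**2*Z ↦ 1·1·25·6 = 150
Sum: F(5, 5, 6) = (250) + (250) + (-150) + (-125) + (-450) + (180) + (150) = 105.
Reducing mod 11: 105 ≡ 6 (mod 11).
Since F(a, b, c) ≡ 6 ≠ 0 (mod 11), P does NOT lie on the curve.


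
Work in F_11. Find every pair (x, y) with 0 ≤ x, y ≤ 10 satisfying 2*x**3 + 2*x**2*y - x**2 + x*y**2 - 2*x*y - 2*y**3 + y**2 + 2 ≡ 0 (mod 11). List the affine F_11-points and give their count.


Affine F_11-points: {(0, 4), (0, 9), (1, 3), (2, 6), (3, 9), (5, 9), (10, 5)}; count = 7.

For each of the 121 pairs (x, y) ∈ F_11², evaluate f(x, y) mod 11. Record the zeros.
  x = 0: [0↦2, 1↦1, 2↦1, 3↦1, 4↦0, 5↦8, 6↦2, 7↦3, 8↦10, 9↦0, 10↦5]  zeros at y ∈ {4, 9}
  x = 1: [0↦3, 1↦3, 2↦6, 3↦0, 4↦6, 5↦1, 6↦6, 7↦9, 8↦9, 9↦5, 10↦7]  zeros at y ∈ {3}
  x = 2: [0↦3, 1↦8, 2↦7, 3↦10, 4↦5, 5↦2, 6↦0, 7↦9, 8↦6, 9↦1, 10↦4]  zeros at y ∈ {6}
  x = 3: [0↦3, 1↦6, 2↦5, 3↦10, 4↦9, 5↦1, 6↦7, 7↦4, 8↦2, 9↦0, 10↦8]  zeros at y ∈ {9}
  x = 4: [0↦4, 1↦9, 2↦1, 3↦1, 4↦8, 5↦10, 6↦6, 7↦6, 8↦9, 9↦3, 10↦9]  zeros at y ∈ ∅
  x = 5: [0↦7, 1↦7, 2↦7, 3↦6, 4↦3, 5↦8, 6↦9, 7↦5, 8↦6, 9↦0, 10↦8]  zeros at y ∈ {9}
  x = 6: [0↦2, 1↦1, 2↦2, 3↦4, 4↦6, 5↦7, 6↦6, 7↦2, 8↦5, 9↦3, 10↦6]  zeros at y ∈ ∅
  x = 7: [0↦1, 1↦3, 2↦9, 3↦7, 4↦7, 5↦8, 6↦9, 7↦9, 8↦7, 9↦2, 10↦4]  zeros at y ∈ ∅
  x = 8: [0↦5, 1↦3, 2↦7, 3↦5, 4↦7, 5↦1, 6↦8, 7↦5, 8↦2, 9↦9, 10↦3]  zeros at y ∈ ∅
  x = 9: [0↦4, 1↦2, 2↦8, 3↦10, 4↦7, 5↦9, 6↦4, 7↦2, 8↦2, 9↦3, 10↦4]  zeros at y ∈ ∅
  x = 10: [0↦10, 1↦1, 2↦2, 3↦1, 4↦8, 5↦0, 6↦9, 7↦1, 8↦8, 9↦7, 10↦8]  zeros at y ∈ {5}
Collecting zeros: affine points = {(0, 4), (0, 9), (1, 3), (2, 6), (3, 9), (5, 9), (10, 5)}.
Total count |C(F_11)_aff| = 7.


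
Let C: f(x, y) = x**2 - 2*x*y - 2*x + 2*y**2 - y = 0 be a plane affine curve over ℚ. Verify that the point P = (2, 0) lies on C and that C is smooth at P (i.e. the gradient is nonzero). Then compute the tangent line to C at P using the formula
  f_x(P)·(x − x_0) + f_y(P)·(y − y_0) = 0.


Tangent line at P: 2*x - 5*y - 4 = 0.

Step 1: f(2, 0) = 0, so P lies on C.
Step 2: partial derivatives
  f_x(x, y) = 2*x - 2*y - 2, f_y(x, y) = -2*x + 4*y - 1.
  f_x(P) = 2, f_y(P) = -5 (gradient nonzero, so P is smooth).
Step 3: tangent line at P: 2·(x − 2) + -5·(y − 0) = 0.
Expanding: 2*x - 5*y - 4 = 0.


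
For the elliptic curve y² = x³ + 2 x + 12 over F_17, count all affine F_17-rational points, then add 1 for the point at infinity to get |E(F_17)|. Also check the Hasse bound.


Affine points = {(1, 7), (1, 10), (4, 4), (4, 13), (6, 6), (6, 11), (8, 8), (8, 9), (12, 8), (12, 9), (13, 5), (13, 12), (14, 8), (14, 9), (15, 0), (16, 3), (16, 14)}; affine count = 17; |E(F_17)| = 18.

Discriminant check: Δ ∝ 4a³ + 27b² = 4·2³ + 27·12² = 4·8 + 27·144 ≡ 10 (mod 17). Nonzero ⇒ E is nonsingular.
For each x ∈ F_17, compute rhs = x³ + 2·x + 12 mod 17, then count y ∈ F_17 with y² ≡ rhs.
  x = 0: rhs = 12, matching y values: none (0 points).
  x = 1: rhs = 15, matching y values: 7, 10 (2 points).
  x = 2: rhs = 7, matching y values: none (0 points).
  x = 3: rhs = 11, matching y values: none (0 points).
  x = 4: rhs = 16, matching y values: 4, 13 (2 points).
  x = 5: rhs = 11, matching y values: none (0 points).
  x = 6: rhs = 2, matching y values: 6, 11 (2 points).
  x = 7: rhs = 12, matching y values: none (0 points).
  x = 8: rhs = 13, matching y values: 8, 9 (2 points).
  x = 9: rhs = 11, matching y values: none (0 points).
  x = 10: rhs = 12, matching y values: none (0 points).
  x = 11: rhs = 5, matching y values: none (0 points).
  x = 12: rhs = 13, matching y values: 8, 9 (2 points).
  x = 13: rhs = 8, matching y values: 5, 12 (2 points).
  x = 14: rhs = 13, matching y values: 8, 9 (2 points).
  x = 15: rhs = 0, matching y values: 0 (1 points).
  x = 16: rhs = 9, matching y values: 3, 14 (2 points).
Total affine count: 17.
Full point count |E(F_17)| = 17 + 1 = 18.
Hasse bound: |18 − (17+1)| = |0| = 0 ≤ 2√17 ≈ 8.2462 ✓.


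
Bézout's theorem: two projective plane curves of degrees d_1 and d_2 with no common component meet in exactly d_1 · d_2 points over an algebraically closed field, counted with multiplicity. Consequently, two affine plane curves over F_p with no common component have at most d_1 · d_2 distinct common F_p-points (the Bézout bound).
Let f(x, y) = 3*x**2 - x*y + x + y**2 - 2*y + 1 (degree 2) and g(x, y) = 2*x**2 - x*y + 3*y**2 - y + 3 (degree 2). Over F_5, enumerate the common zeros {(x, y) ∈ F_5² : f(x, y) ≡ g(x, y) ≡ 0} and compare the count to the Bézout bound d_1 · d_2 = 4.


Common zeros: {(0, 1), (1, 0), (3, 2)}; count = 3; Bézout bound = 4.

deg(f) = 2, deg(g) = 2, so Bézout bound = 4.
Scan x ∈ F_5. For each x, list the y ∈ F_5 with f(x, y) ≡ 0 and those with g(x, y) ≡ 0 (mod 5); the common zeros in that column are the intersection.
  x = 0: f ≡ 0 at y ∈ {1}; g ≡ 0 at y ∈ {1}; common: {1}.
  x = 1: f ≡ 0 at y ∈ {0, 3}; g ≡ 0 at y ∈ {0, 4}; common: {0}.
  x = 2: f ≡ 0 at y ∈ {0, 4}; g ≡ 0 at y ∈ ∅; common: ∅.
  x = 3: f ≡ 0 at y ∈ {2, 3}; g ≡ 0 at y ∈ {1, 2}; common: {2}.
  x = 4: f ≡ 0 at y ∈ {2, 4}; g ≡ 0 at y ∈ {0}; common: ∅.
Collecting: common zeros = {(0, 1), (1, 0), (3, 2)}, so the count is 3.
Comparison with the Bézout bound: 3 ≤ 4 = deg(f)·deg(g), as expected for curves with no common component (the affine F_5-count falls short of the bound because intersections may lie at infinity, over extension fields, or carry multiplicity).


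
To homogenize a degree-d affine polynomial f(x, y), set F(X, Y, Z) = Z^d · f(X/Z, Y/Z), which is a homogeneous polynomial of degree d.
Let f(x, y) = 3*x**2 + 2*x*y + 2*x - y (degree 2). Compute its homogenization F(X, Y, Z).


F(X, Y, Z) = 3*X**2 + 2*X*Y + 2*X*Z - Y*Z

deg(f) = 2.
Substitute x = X/Z, y = Y/Z into f, then multiply by Z^2.
  monomial 3·x^2·y^0 ↦ 3·X^2·Y^0·Z^0.
  monomial 2·x^1·y^1 ↦ 2·X^1·Y^1·Z^0.
  monomial 2·x^1·y^0 ↦ 2·X^1·Y^0·Z^1.
  monomial -1·x^0·y^1 ↦ -1·X^0·Y^1·Z^1.
Collecting: F(X, Y, Z) = 3*X**2 + 2*X*Y + 2*X*Z - Y*Z.


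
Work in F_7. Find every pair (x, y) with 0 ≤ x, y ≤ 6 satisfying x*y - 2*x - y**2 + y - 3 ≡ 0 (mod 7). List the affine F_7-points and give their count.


Affine F_7-points: {(2, 0), (2, 3), (3, 5), (3, 6), (4, 1), (4, 4)}; count = 6.

For each of the 49 pairs (x, y) ∈ F_7², evaluate f(x, y) mod 7. Record the zeros.
  x = 0: [0↦4, 1↦4, 2↦2, 3↦5, 4↦6, 5↦5, 6↦2]  zeros at y ∈ ∅
  x = 1: [0↦2, 1↦3, 2↦2, 3↦6, 4↦1, 5↦1, 6↦6]  zeros at y ∈ ∅
  x = 2: [0↦0, 1↦2, 2↦2, 3↦0, 4↦3, 5↦4, 6↦3]  zeros at y ∈ {0, 3}
  x = 3: [0↦5, 1↦1, 2↦2, 3↦1, 4↦5, 5↦0, 6↦0]  zeros at y ∈ {5, 6}
  x = 4: [0↦3, 1↦0, 2↦2, 3↦2, 4↦0, 5↦3, 6↦4]  zeros at y ∈ {1, 4}
  x = 5: [0↦1, 1↦6, 2↦2, 3↦3, 4↦2, 5↦6, 6↦1]  zeros at y ∈ ∅
  x = 6: [0↦6, 1↦5, 2↦2, 3↦4, 4↦4, 5↦2, 6↦5]  zeros at y ∈ ∅
Collecting zeros: affine points = {(2, 0), (2, 3), (3, 5), (3, 6), (4, 1), (4, 4)}.
Total count |C(F_7)_aff| = 6.


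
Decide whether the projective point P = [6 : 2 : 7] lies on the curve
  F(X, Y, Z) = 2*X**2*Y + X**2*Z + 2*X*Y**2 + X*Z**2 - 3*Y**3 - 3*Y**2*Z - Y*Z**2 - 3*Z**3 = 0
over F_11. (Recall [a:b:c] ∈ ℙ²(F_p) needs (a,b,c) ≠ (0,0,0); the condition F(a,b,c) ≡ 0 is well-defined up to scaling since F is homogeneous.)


F(6,2,7) ≡ 9 (mod 11); P is NOT on the curve.

Evaluate F(6, 2, 7) term-by-term (mod 11).
  2*X**2*Y ↦ 2·36·2·1 = 144
  X**2*Z ↦ 1·36·1·7 = 252
  2*X*Y**2 ↦ 2·6·4·1 = 48
  X*Z**2 ↦ 1·6·1·49 = 294
  -3*Y**3 ↦ -3·1·8·1 = -24
  -3*Y**2*Z ↦ -3·1·4·7 = -84
  -Y*Z**2 ↦ -1·1·2·49 = -98
  -3*Z**3 ↦ -3·1·1·343 = -1029
Sum: F(6, 2, 7) = (144) + (252) + (48) + (294) + (-24) + (-84) + (-98) + (-1029) = -497.
Reducing mod 11: -497 ≡ 9 (mod 11).
Since F(a, b, c) ≡ 9 ≠ 0 (mod 11), P does NOT lie on the curve.


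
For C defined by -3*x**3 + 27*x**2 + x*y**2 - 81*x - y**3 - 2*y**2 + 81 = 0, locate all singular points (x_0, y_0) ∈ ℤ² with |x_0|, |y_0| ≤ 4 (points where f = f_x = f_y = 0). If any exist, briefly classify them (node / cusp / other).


Singular points: {(3, 0)}; classification: cusp.

Compute partial derivatives:
  f_x = -9*x**2 + 54*x + y**2 - 81.
  f_y = 2*x*y - 3*y**2 - 4*y.
Scan x_0 ∈ {−4, ..., 4}. For each x_0, f_y(x_0, y) is a polynomial in y; find its integer roots y ∈ {−4, ..., 4}, then test f_x and f at those candidates.
  x = -4: f_y(-4, y) = -3*y**2 - 12*y; vanishes at y ∈ {-4, 0}. (-4, -4): f_x = -425 ≠ 0; (-4, 0): f_x = -441 ≠ 0.
  x = -3: f_y(-3, y) = -3*y**2 - 10*y; vanishes at y ∈ {0}. (-3, 0): f_x = -324 ≠ 0.
  x = -2: f_y(-2, y) = -3*y**2 - 8*y; vanishes at y ∈ {0}. (-2, 0): f_x = -225 ≠ 0.
  x = -1: f_y(-1, y) = -3*y**2 - 6*y; vanishes at y ∈ {-2, 0}. (-1, -2): f_x = -140 ≠ 0; (-1, 0): f_x = -144 ≠ 0.
  x = 0: f_y(0, y) = -3*y**2 - 4*y; vanishes at y ∈ {0}. (0, 0): f_x = -81 ≠ 0.
  x = 1: f_y(1, y) = -3*y**2 - 2*y; vanishes at y ∈ {0}. (1, 0): f_x = -36 ≠ 0.
  x = 2: f_y(2, y) = -3*y**2; vanishes at y ∈ {0}. (2, 0): f_x = -9 ≠ 0.
  x = 3: f_y(3, y) = -3*y**2 + 2*y; vanishes at y ∈ {0}. (3, 0): f_x = 0, f = 0 — SINGULAR.
  x = 4: f_y(4, y) = -3*y**2 + 4*y; vanishes at y ∈ {0}. (4, 0): f_x = -9 ≠ 0.
Only singular point on the grid: (3, 0).
Classify: substitute x = 3 + u, y = 0 + v and expand: f = -3*u**3 + u*v**2 - v**3 + v**2.
No constant or linear terms (consistent with a singular point). Quadratic part: v**2. Cubic part: -3*u**3 + u*v**2 - v**3.
The quadratic part v**2 is a perfect square, so there is a single (double) tangent line v = 0, i.e. y = 0. Restricting the cubic part to that line (v = 0) leaves -3*u**3 ≠ 0, so f is not divisible by v and the branch is v² ≈ 3*u**3 to lowest order — this is a cusp.
Classification: cusp.


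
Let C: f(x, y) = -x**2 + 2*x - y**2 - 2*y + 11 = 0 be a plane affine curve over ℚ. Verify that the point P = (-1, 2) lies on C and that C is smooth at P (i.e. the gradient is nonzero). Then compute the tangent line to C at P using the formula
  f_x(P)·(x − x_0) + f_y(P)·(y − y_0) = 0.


Tangent line at P: 4*x - 6*y + 16 = 0.

Step 1: f(-1, 2) = 0, so P lies on C.
Step 2: partial derivatives
  f_x(x, y) = 2 - 2*x, f_y(x, y) = -2*y - 2.
  f_x(P) = 4, f_y(P) = -6 (gradient nonzero, so P is smooth).
Step 3: tangent line at P: 4·(x − -1) + -6·(y − 2) = 0.
Expanding: 4*x - 6*y + 16 = 0.


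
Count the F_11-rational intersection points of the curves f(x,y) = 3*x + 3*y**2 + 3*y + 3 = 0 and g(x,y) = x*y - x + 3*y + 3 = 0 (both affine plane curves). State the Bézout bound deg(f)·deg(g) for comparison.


Common zeros: {(4, 8)}; count = 1; Bézout bound = 4.

deg(f) = 2, deg(g) = 2, so Bézout bound = 4.
Scan x ∈ F_11. For each x, list the y ∈ F_11 with f(x, y) ≡ 0 and those with g(x, y) ≡ 0 (mod 11); the common zeros in that column are the intersection.
  x = 0: f ≡ 0 at y ∈ ∅; g ≡ 0 at y ∈ {10}; common: ∅.
  x = 1: f ≡ 0 at y ∈ {4, 6}; g ≡ 0 at y ∈ {5}; common: ∅.
  x = 2: f ≡ 0 at y ∈ {5}; g ≡ 0 at y ∈ {2}; common: ∅.
  x = 3: f ≡ 0 at y ∈ ∅; g ≡ 0 at y ∈ {0}; common: ∅.
  x = 4: f ≡ 0 at y ∈ {2, 8}; g ≡ 0 at y ∈ {8}; common: {8}.
  x = 5: f ≡ 0 at y ∈ ∅; g ≡ 0 at y ∈ {3}; common: ∅.
  x = 6: f ≡ 0 at y ∈ ∅; g ≡ 0 at y ∈ {4}; common: ∅.
  x = 7: f ≡ 0 at y ∈ ∅; g ≡ 0 at y ∈ {7}; common: ∅.
  x = 8: f ≡ 0 at y ∈ {1, 9}; g ≡ 0 at y ∈ ∅; common: ∅.
  x = 9: f ≡ 0 at y ∈ {3, 7}; g ≡ 0 at y ∈ {6}; common: ∅.
  x = 10: f ≡ 0 at y ∈ {0, 10}; g ≡ 0 at y ∈ {9}; common: ∅.
Collecting: common zeros = {(4, 8)}, so the count is 1.
Comparison with the Bézout bound: 1 ≤ 4 = deg(f)·deg(g), as expected for curves with no common component (the affine F_11-count falls short of the bound because intersections may lie at infinity, over extension fields, or carry multiplicity).


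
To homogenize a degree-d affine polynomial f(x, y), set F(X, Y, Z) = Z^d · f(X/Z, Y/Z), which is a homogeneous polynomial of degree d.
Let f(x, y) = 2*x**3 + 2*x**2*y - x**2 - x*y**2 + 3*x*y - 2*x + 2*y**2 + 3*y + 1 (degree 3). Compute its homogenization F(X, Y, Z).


F(X, Y, Z) = 2*X**3 + 2*X**2*Y - X**2*Z - X*Y**2 + 3*X*Y*Z - 2*X*Z**2 + 2*Y**2*Z + 3*Y*Z**2 + Z**3

deg(f) = 3.
Substitute x = X/Z, y = Y/Z into f, then multiply by Z^3.
  monomial 2·x^3·y^0 ↦ 2·X^3·Y^0·Z^0.
  monomial 2·x^2·y^1 ↦ 2·X^2·Y^1·Z^0.
  monomial -1·x^2·y^0 ↦ -1·X^2·Y^0·Z^1.
  monomial -1·x^1·y^2 ↦ -1·X^1·Y^2·Z^0.
  monomial 3·x^1·y^1 ↦ 3·X^1·Y^1·Z^1.
  monomial -2·x^1·y^0 ↦ -2·X^1·Y^0·Z^2.
  monomial 2·x^0·y^2 ↦ 2·X^0·Y^2·Z^1.
  monomial 3·x^0·y^1 ↦ 3·X^0·Y^1·Z^2.
  monomial 1·x^0·y^0 ↦ 1·X^0·Y^0·Z^3.
Collecting: F(X, Y, Z) = 2*X**3 + 2*X**2*Y - X**2*Z - X*Y**2 + 3*X*Y*Z - 2*X*Z**2 + 2*Y**2*Z + 3*Y*Z**2 + Z**3.


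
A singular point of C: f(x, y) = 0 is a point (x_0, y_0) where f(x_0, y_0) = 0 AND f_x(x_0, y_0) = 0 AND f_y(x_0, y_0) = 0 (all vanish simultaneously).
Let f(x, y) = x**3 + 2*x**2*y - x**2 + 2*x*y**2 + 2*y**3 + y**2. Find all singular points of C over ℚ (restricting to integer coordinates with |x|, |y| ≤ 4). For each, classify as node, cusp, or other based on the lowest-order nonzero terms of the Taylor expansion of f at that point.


Singular points: {(0, 0)}; classification: node.

Compute partial derivatives:
  f_x = 3*x**2 + 4*x*y - 2*x + 2*y**2.
  f_y = 2*x**2 + 4*x*y + 6*y**2 + 2*y.
Scan x_0 ∈ {−4, ..., 4}. For each x_0, f_y(x_0, y) is a polynomial in y; find its integer roots y ∈ {−4, ..., 4}, then test f_x and f at those candidates.
  x = -4: f_y(-4, y) = 6*y**2 - 14*y + 32; no integer root y with |y| ≤ 4.
  x = -3: f_y(-3, y) = 6*y**2 - 10*y + 18; no integer root y with |y| ≤ 4.
  x = -2: f_y(-2, y) = 6*y**2 - 6*y + 8; no integer root y with |y| ≤ 4.
  x = -1: f_y(-1, y) = 6*y**2 - 2*y + 2; no integer root y with |y| ≤ 4.
  x = 0: f_y(0, y) = 6*y**2 + 2*y; vanishes at y ∈ {0}. (0, 0): f_x = 0, f = 0 — SINGULAR.
  x = 1: f_y(1, y) = 6*y**2 + 6*y + 2; no integer root y with |y| ≤ 4.
  x = 2: f_y(2, y) = 6*y**2 + 10*y + 8; no integer root y with |y| ≤ 4.
  x = 3: f_y(3, y) = 6*y**2 + 14*y + 18; no integer root y with |y| ≤ 4.
  x = 4: f_y(4, y) = 6*y**2 + 18*y + 32; no integer root y with |y| ≤ 4.
Only singular point on the grid: (0, 0).
Classify: substitute x = 0 + u, y = 0 + v and expand: f = u**3 + 2*u**2*v - u**2 + 2*u*v**2 + 2*v**3 + v**2.
No constant or linear terms (consistent with a singular point). Quadratic part: -u**2 + v**2. Cubic part: u**3 + 2*u**2*v + 2*u*v**2 + 2*v**3.
The quadratic part v**2 - u**2 = (v − u)(v + u) splits into two distinct linear factors, so there are two distinct tangent lines y − 0 = ±(x − 0) — this is a node (ordinary double point).
Classification: node.


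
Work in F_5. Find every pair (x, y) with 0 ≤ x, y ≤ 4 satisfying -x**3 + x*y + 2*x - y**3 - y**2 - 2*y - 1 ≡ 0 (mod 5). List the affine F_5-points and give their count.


Affine F_5-points: {(0, 1), (1, 0), (2, 0), (2, 4), (3, 3), (4, 2)}; count = 6.

For each of the 25 pairs (x, y) ∈ F_5², evaluate f(x, y) mod 5. Record the zeros.
  x = 0: [0↦4, 1↦0, 2↦3, 3↦2, 4↦1]  zeros at y ∈ {1}
  x = 1: [0↦0, 1↦2, 2↦1, 3↦1, 4↦1]  zeros at y ∈ {0}
  x = 2: [0↦0, 1↦3, 2↦3, 3↦4, 4↦0]  zeros at y ∈ {0, 4}
  x = 3: [0↦3, 1↦2, 2↦3, 3↦0, 4↦2]  zeros at y ∈ {3}
  x = 4: [0↦3, 1↦3, 2↦0, 3↦3, 4↦1]  zeros at y ∈ {2}
Collecting zeros: affine points = {(0, 1), (1, 0), (2, 0), (2, 4), (3, 3), (4, 2)}.
Total count |C(F_5)_aff| = 6.


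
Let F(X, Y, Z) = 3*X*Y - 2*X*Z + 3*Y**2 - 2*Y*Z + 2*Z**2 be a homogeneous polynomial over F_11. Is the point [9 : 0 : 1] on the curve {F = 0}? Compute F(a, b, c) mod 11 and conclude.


F(9,0,1) ≡ 6 (mod 11); P is NOT on the curve.

Evaluate F(9, 0, 1) term-by-term (mod 11).
  3*X*Y ↦ 3·9·0·1 = 0
  -2*X*Z ↦ -2·9·1·1 = -18
  3*Y**2 ↦ 3·1·0·1 = 0
  -2*Y*Z ↦ -2·1·0·1 = 0
  2*Z**2 ↦ 2·1·1·1 = 2
Sum: F(9, 0, 1) = (0) + (-18) + (0) + (0) + (2) = -16.
Reducing mod 11: -16 ≡ 6 (mod 11).
Since F(a, b, c) ≡ 6 ≠ 0 (mod 11), P does NOT lie on the curve.
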